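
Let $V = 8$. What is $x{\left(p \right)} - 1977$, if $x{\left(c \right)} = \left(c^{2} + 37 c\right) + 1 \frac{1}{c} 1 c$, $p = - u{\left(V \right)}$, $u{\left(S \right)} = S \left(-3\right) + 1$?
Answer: $-596$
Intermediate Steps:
$u{\left(S \right)} = 1 - 3 S$ ($u{\left(S \right)} = - 3 S + 1 = 1 - 3 S$)
$p = 23$ ($p = - (1 - 24) = \left(-1\right) \left(-23\right) = 23$)
$x{\left(c \right)} = 1 + c^{2} + 37 c$ ($x{\left(c \right)} = \left(c^{2} + 37 c\right) + \frac{1}{c} 1 c = \left(c^{2} + 37 c\right) + \frac{c}{c} = \left(c^{2} + 37 c\right) + 1 = 1 + c^{2} + 37 c$)
$x{\left(p \right)} - 1977 = \left(1 + 23^{2} + 37 \cdot 23\right) - 1977 = \left(1 + 529 + 851\right) - 1977 = 1381 - 1977 = -596$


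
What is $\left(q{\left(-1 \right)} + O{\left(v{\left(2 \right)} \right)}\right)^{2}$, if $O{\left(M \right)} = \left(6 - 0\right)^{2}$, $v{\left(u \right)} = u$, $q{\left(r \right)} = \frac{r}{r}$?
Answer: $1369$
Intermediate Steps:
$q{\left(r \right)} = 1$
$O{\left(M \right)} = 36$ ($O{\left(M \right)} = \left(6 + 0\right)^{2} = 6^{2} = 36$)
$\left(q{\left(-1 \right)} + O{\left(v{\left(2 \right)} \right)}\right)^{2} = \left(1 + 36\right)^{2} = 37^{2} = 1369$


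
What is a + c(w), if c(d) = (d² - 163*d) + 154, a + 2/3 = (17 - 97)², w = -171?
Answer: 191002/3 ≈ 63667.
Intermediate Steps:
a = 19198/3 (a = -⅔ + (17 - 97)² = -⅔ + (-80)² = -⅔ + 6400 = 19198/3 ≈ 6399.3)
c(d) = 154 + d² - 163*d
a + c(w) = 19198/3 + (154 + (-171)² - 163*(-171)) = 19198/3 + (154 + 29241 + 27873) = 19198/3 + 57268 = 191002/3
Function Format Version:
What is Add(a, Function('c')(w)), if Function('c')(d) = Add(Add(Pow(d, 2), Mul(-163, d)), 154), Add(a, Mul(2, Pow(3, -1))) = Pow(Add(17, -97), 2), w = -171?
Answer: Rational(191002, 3) ≈ 63667.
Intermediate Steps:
a = Rational(19198, 3) (a = Add(Rational(-2, 3), Pow(Add(17, -97), 2)) = Add(Rational(-2, 3), Pow(-80, 2)) = Add(Rational(-2, 3), 6400) = Rational(19198, 3) ≈ 6399.3)
Function('c')(d) = Add(154, Pow(d, 2), Mul(-163, d))
Add(a, Function('c')(w)) = Add(Rational(19198, 3), Add(154, Pow(-171, 2), Mul(-163, -171))) = Add(Rational(19198, 3), Add(154, 29241, 27873)) = Add(Rational(19198, 3), 57268) = Rational(191002, 3)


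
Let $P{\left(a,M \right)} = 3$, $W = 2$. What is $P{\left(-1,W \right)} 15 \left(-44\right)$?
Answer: $-1980$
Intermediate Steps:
$P{\left(-1,W \right)} 15 \left(-44\right) = 3 \cdot 15 \left(-44\right) = 45 \left(-44\right) = -1980$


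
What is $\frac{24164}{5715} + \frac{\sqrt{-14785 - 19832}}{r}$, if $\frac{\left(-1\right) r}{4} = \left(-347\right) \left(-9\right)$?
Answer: $\frac{24164}{5715} - \frac{i \sqrt{34617}}{12492} \approx 4.2282 - 0.014894 i$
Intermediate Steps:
$r = -12492$ ($r = - 4 \left(\left(-347\right) \left(-9\right)\right) = \left(-4\right) 3123 = -12492$)
$\frac{24164}{5715} + \frac{\sqrt{-14785 - 19832}}{r} = \frac{24164}{5715} + \frac{\sqrt{-14785 - 19832}}{-12492} = 24164 \cdot \frac{1}{5715} + \sqrt{-34617} \left(- \frac{1}{12492}\right) = \frac{24164}{5715} + i \sqrt{34617} \left(- \frac{1}{12492}\right) = \frac{24164}{5715} - \frac{i \sqrt{34617}}{12492}$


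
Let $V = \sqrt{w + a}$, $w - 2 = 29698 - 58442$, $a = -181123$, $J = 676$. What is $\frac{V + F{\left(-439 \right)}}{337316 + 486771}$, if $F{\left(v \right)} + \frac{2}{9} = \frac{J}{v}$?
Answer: $- \frac{6962}{3255967737} + \frac{i \sqrt{209865}}{824087} \approx -2.1382 \cdot 10^{-6} + 0.0005559 i$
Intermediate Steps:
$F{\left(v \right)} = - \frac{2}{9} + \frac{676}{v}$
$w = -28742$ ($w = 2 + \left(29698 - 58442\right) = 2 - 28744 = -28742$)
$V = i \sqrt{209865}$ ($V = \sqrt{-28742 - 181123} = \sqrt{-209865} = i \sqrt{209865} \approx 458.11 i$)
$\frac{V + F{\left(-439 \right)}}{337316 + 486771} = \frac{i \sqrt{209865} + \left(- \frac{2}{9} + \frac{676}{-439}\right)}{337316 + 486771} = \frac{i \sqrt{209865} + \left(- \frac{2}{9} + 676 \left(- \frac{1}{439}\right)\right)}{824087} = \left(i \sqrt{209865} - \frac{6962}{3951}\right) \frac{1}{824087} = \left(- \frac{6962}{3951} + i \sqrt{209865}\right) \frac{1}{824087} = - \frac{6962}{3255967737} + \frac{i \sqrt{209865}}{824087}$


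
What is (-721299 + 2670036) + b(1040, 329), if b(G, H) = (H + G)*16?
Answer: 1970641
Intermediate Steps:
b(G, H) = 16*G + 16*H (b(G, H) = (G + H)*16 = 16*G + 16*H)
(-721299 + 2670036) + b(1040, 329) = (-721299 + 2670036) + (16*1040 + 16*329) = 1948737 + (16640 + 5264) = 1948737 + 21904 = 1970641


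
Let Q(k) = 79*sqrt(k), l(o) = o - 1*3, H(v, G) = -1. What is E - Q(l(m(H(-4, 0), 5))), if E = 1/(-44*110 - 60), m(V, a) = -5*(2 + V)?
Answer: -1/4900 - 158*I*sqrt(2) ≈ -0.00020408 - 223.45*I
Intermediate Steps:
m(V, a) = -10 - 5*V
l(o) = -3 + o (l(o) = o - 3 = -3 + o)
E = -1/4900 (E = 1/(-4840 - 60) = 1/(-4900) = -1/4900 ≈ -0.00020408)
E - Q(l(m(H(-4, 0), 5))) = -1/4900 - 79*sqrt(-3 + (-10 - 5*(-1))) = -1/4900 - 79*sqrt(-3 + (-10 + 5)) = -1/4900 - 79*sqrt(-3 - 5) = -1/4900 - 79*sqrt(-8) = -1/4900 - 79*2*I*sqrt(2) = -1/4900 - 158*I*sqrt(2)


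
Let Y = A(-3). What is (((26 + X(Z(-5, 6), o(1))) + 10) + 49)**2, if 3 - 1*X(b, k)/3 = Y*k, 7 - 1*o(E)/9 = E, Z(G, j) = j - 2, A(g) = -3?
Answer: 336400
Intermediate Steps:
Z(G, j) = -2 + j
o(E) = 63 - 9*E
Y = -3
X(b, k) = 9 + 9*k (X(b, k) = 9 - (-9)*k = 9 + 9*k)
(((26 + X(Z(-5, 6), o(1))) + 10) + 49)**2 = (((26 + (9 + 9*(63 - 9*1))) + 10) + 49)**2 = (((26 + (9 + 9*(63 - 9))) + 10) + 49)**2 = (((26 + (9 + 9*54)) + 10) + 49)**2 = (((26 + (9 + 486)) + 10) + 49)**2 = (((26 + 495) + 10) + 49)**2 = ((521 + 10) + 49)**2 = (531 + 49)**2 = 580**2 = 336400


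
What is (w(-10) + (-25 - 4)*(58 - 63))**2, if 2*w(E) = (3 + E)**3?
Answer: 2809/4 ≈ 702.25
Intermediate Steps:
w(E) = (3 + E)**3/2
(w(-10) + (-25 - 4)*(58 - 63))**2 = ((3 - 10)**3/2 + (-25 - 4)*(58 - 63))**2 = ((1/2)*(-7)**3 - 29*(-5))**2 = ((1/2)*(-343) + 145)**2 = (-343/2 + 145)**2 = (-53/2)**2 = 2809/4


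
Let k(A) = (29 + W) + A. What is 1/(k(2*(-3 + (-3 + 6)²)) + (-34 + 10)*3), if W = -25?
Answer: -1/56 ≈ -0.017857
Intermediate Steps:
k(A) = 4 + A (k(A) = (29 - 25) + A = 4 + A)
1/(k(2*(-3 + (-3 + 6)²)) + (-34 + 10)*3) = 1/((4 + 2*(-3 + (-3 + 6)²)) + (-34 + 10)*3) = 1/((4 + 2*(-3 + 3²)) - 24*3) = 1/((4 + 2*(-3 + 9)) - 72) = 1/((4 + 2*6) - 72) = 1/((4 + 12) - 72) = 1/(16 - 72) = 1/(-56) = -1/56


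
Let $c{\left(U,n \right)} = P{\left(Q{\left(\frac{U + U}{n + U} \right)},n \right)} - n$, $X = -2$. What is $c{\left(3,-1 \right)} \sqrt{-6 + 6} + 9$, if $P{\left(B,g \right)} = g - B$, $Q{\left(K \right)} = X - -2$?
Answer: $9$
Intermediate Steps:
$Q{\left(K \right)} = 0$ ($Q{\left(K \right)} = -2 - -2 = -2 + 2 = 0$)
$c{\left(U,n \right)} = 0$ ($c{\left(U,n \right)} = \left(n - 0\right) - n = \left(n + 0\right) - n = n - n = 0$)
$c{\left(3,-1 \right)} \sqrt{-6 + 6} + 9 = 0 \sqrt{-6 + 6} + 9 = 0 \sqrt{0} + 9 = 0 \cdot 0 + 9 = 0 + 9 = 9$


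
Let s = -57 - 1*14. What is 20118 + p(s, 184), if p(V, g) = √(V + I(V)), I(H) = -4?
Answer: 20118 + 5*I*√3 ≈ 20118.0 + 8.6602*I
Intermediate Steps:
s = -71 (s = -57 - 14 = -71)
p(V, g) = √(-4 + V) (p(V, g) = √(V - 4) = √(-4 + V))
20118 + p(s, 184) = 20118 + √(-4 - 71) = 20118 + √(-75) = 20118 + 5*I*√3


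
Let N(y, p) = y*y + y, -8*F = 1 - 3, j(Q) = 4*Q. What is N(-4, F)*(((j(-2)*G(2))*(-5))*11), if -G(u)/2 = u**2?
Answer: -42240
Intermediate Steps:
G(u) = -2*u**2
F = 1/4 (F = -(1 - 3)/8 = -1/8*(-2) = 1/4 ≈ 0.25000)
N(y, p) = y + y**2 (N(y, p) = y**2 + y = y + y**2)
N(-4, F)*(((j(-2)*G(2))*(-5))*11) = (-4*(1 - 4))*((((4*(-2))*(-2*2**2))*(-5))*11) = (-4*(-3))*((-(-16)*4*(-5))*11) = 12*((-8*(-8)*(-5))*11) = 12*((64*(-5))*11) = 12*(-320*11) = 12*(-3520) = -42240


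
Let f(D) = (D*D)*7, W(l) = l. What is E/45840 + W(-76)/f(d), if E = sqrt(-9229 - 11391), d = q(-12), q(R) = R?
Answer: -19/252 + I*sqrt(5155)/22920 ≈ -0.075397 + 0.0031326*I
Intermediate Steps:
d = -12
E = 2*I*sqrt(5155) (E = sqrt(-20620) = 2*I*sqrt(5155) ≈ 143.6*I)
f(D) = 7*D**2 (f(D) = D**2*7 = 7*D**2)
E/45840 + W(-76)/f(d) = (2*I*sqrt(5155))/45840 - 76/(7*(-12)**2) = (2*I*sqrt(5155))*(1/45840) - 76/(7*144) = I*sqrt(5155)/22920 - 76/1008 = I*sqrt(5155)/22920 - 76*1/1008 = I*sqrt(5155)/22920 - 19/252 = -19/252 + I*sqrt(5155)/22920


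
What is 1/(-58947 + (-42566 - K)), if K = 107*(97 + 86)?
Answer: -1/121094 ≈ -8.2581e-6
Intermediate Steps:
K = 19581 (K = 107*183 = 19581)
1/(-58947 + (-42566 - K)) = 1/(-58947 + (-42566 - 1*19581)) = 1/(-58947 + (-42566 - 19581)) = 1/(-58947 - 62147) = 1/(-121094) = -1/121094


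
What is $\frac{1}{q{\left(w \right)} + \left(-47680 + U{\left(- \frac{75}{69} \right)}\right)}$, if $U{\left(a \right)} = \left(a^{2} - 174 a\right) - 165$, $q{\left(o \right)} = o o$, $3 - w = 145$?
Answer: $- \frac{529}{14542574} \approx -3.6376 \cdot 10^{-5}$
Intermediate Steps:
$w = -142$ ($w = 3 - 145 = -142$)
$q{\left(o \right)} = o^{2}$
$U{\left(a \right)} = -165 + a^{2} - 174 a$
$\frac{1}{q{\left(w \right)} + \left(-47680 + U{\left(- \frac{75}{69} \right)}\right)} = \frac{1}{\left(-142\right)^{2} - \left(\frac{25309380}{529} + 174 \left(-75\right) \frac{1}{69}\right)} = \frac{1}{20164 - \left(\frac{25309380}{529} + 174 \left(-75\right) \frac{1}{69}\right)} = \frac{1}{20164 - \frac{25209330}{529}} = \frac{1}{- \frac{14542574}{529}} = - \frac{529}{14542574}$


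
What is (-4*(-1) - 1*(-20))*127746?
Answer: 3065904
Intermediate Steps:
(-4*(-1) - 1*(-20))*127746 = (4 + 20)*127746 = 24*127746 = 3065904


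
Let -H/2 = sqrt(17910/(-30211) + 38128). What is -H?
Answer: 2*sqrt(34799056897678)/30211 ≈ 390.52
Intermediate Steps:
H = -2*sqrt(34799056897678)/30211 (H = -2*sqrt(17910/(-30211) + 38128) = -2*sqrt(17910*(-1/30211) + 38128) = -2*sqrt(-17910/30211 + 38128) = -2*sqrt(34799056897678)/30211 ≈ -390.52)
-H = -(-2)*sqrt(34799056897678)/30211 = 2*sqrt(34799056897678)/30211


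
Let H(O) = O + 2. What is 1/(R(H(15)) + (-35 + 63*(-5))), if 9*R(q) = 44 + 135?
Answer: -9/2971 ≈ -0.0030293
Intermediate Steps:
H(O) = 2 + O
R(q) = 179/9 (R(q) = (44 + 135)/9 = (⅑)*179 = 179/9)
1/(R(H(15)) + (-35 + 63*(-5))) = 1/(179/9 + (-35 + 63*(-5))) = 1/(179/9 + (-35 - 315)) = 1/(179/9 - 350) = 1/(-2971/9) = -9/2971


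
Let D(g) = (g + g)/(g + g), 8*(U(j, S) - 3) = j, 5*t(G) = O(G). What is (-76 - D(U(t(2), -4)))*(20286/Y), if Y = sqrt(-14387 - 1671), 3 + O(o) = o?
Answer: 111573*I*sqrt(16058)/1147 ≈ 12327.0*I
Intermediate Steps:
O(o) = -3 + o
t(G) = -3/5 + G/5 (t(G) = (-3 + G)/5 = -3/5 + G/5)
U(j, S) = 3 + j/8
Y = I*sqrt(16058) (Y = sqrt(-16058) = I*sqrt(16058) ≈ 126.72*I)
D(g) = 1 (D(g) = (2*g)/((2*g)) = (2*g)*(1/(2*g)) = 1)
(-76 - D(U(t(2), -4)))*(20286/Y) = (-76 - 1*1)*(20286/((I*sqrt(16058)))) = (-76 - 1)*(20286*(-I*sqrt(16058)/16058)) = -(-111573)*I*sqrt(16058)/1147 = 111573*I*sqrt(16058)/1147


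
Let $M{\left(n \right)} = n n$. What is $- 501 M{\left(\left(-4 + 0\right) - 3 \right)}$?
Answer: $-24549$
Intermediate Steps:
$M{\left(n \right)} = n^{2}$
$- 501 M{\left(\left(-4 + 0\right) - 3 \right)} = - 501 \left(\left(-4 + 0\right) - 3\right)^{2} = - 501 \left(-4 - 3\right)^{2} = - 501 \left(-7\right)^{2} = \left(-501\right) 49 = -24549$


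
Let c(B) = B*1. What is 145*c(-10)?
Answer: -1450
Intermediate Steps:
c(B) = B
145*c(-10) = 145*(-10) = -1450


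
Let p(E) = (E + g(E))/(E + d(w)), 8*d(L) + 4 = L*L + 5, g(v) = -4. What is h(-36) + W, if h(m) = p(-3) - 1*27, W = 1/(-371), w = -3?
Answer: -8534/371 ≈ -23.003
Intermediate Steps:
d(L) = 1/8 + L**2/8 (d(L) = -1/2 + (L*L + 5)/8 = -1/2 + (L**2 + 5)/8 = -1/2 + (5 + L**2)/8 = -1/2 + (5/8 + L**2/8) = 1/8 + L**2/8)
p(E) = (-4 + E)/(5/4 + E) (p(E) = (E - 4)/(E + (1/8 + (1/8)*(-3)**2)) = (-4 + E)/(E + (1/8 + (1/8)*9)) = (-4 + E)/(E + (1/8 + 9/8)) = (-4 + E)/(E + 5/4) = (-4 + E)/(5/4 + E))
W = -1/371 ≈ -0.0026954
h(m) = -23 (h(m) = 4*(-4 - 3)/(5 + 4*(-3)) - 1*27 = 4*(-7)/(5 - 12) - 27 = 4*(-7)/(-7) - 27 = 4*(-1/7)*(-7) - 27 = 4 - 27 = -23)
h(-36) + W = -23 - 1/371 = -8534/371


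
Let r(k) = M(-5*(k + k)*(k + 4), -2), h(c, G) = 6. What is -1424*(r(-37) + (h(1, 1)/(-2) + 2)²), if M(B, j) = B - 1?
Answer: 17387040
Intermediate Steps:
M(B, j) = -1 + B
r(k) = -1 - 10*k*(4 + k) (r(k) = -1 - 5*(k + k)*(k + 4) = -1 - 5*2*k*(4 + k) = -1 - 10*k*(4 + k))
-1424*(r(-37) + (h(1, 1)/(-2) + 2)²) = -1424*((-1 - 10*(-37)*(4 - 37)) + (6/(-2) + 2)²) = -1424*((-1 - 10*(-37)*(-33)) + (6*(-½) + 2)²) = -1424*((-1 - 12210) + (-3 + 2)²) = -1424*(-12211 + (-1)²) = -1424*(-12211 + 1) = -1424*(-12210) = 17387040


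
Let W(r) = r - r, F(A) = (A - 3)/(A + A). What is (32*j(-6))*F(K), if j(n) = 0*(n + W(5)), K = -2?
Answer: 0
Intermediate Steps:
F(A) = (-3 + A)/(2*A) (F(A) = (-3 + A)/((2*A)) = (-3 + A)*(1/(2*A)) = (-3 + A)/(2*A))
W(r) = 0
j(n) = 0 (j(n) = 0*(n + 0) = 0*n = 0)
(32*j(-6))*F(K) = (32*0)*((½)*(-3 - 2)/(-2)) = 0*((½)*(-½)*(-5)) = 0*(5/4) = 0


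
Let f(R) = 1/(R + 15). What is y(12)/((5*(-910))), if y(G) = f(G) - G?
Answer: 323/122850 ≈ 0.0026292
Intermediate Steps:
f(R) = 1/(15 + R)
y(G) = 1/(15 + G) - G
y(12)/((5*(-910))) = ((1 - 1*12*(15 + 12))/(15 + 12))/((5*(-910))) = ((1 - 1*12*27)/27)/(-4550) = ((1 - 324)/27)*(-1/4550) = ((1/27)*(-323))*(-1/4550) = -323/27*(-1/4550) = 323/122850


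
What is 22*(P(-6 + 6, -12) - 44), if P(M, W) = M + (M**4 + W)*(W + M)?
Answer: 2200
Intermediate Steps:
P(M, W) = M + (M + W)*(W + M**4) (P(M, W) = M + (W + M**4)*(M + W) = M + (M + W)*(W + M**4))
22*(P(-6 + 6, -12) - 44) = 22*(((-6 + 6) + (-6 + 6)**5 + (-12)**2 + (-6 + 6)*(-12) - 12*(-6 + 6)**4) - 44) = 22*((0 + 0**5 + 144 + 0*(-12) - 12*0**4) - 44) = 22*((0 + 0 + 144 + 0 - 12*0) - 44) = 22*((0 + 0 + 144 + 0 + 0) - 44) = 22*(144 - 44) = 22*100 = 2200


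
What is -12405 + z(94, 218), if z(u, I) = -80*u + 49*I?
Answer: -9243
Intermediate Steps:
-12405 + z(94, 218) = -12405 + (-80*94 + 49*218) = -12405 + (-7520 + 10682) = -12405 + 3162 = -9243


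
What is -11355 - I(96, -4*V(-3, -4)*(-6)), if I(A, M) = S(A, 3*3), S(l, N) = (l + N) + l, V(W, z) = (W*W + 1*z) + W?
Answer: -11556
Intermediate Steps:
V(W, z) = W + z + W² (V(W, z) = (W² + z) + W = (z + W²) + W = W + z + W²)
S(l, N) = N + 2*l (S(l, N) = (N + l) + l = N + 2*l)
I(A, M) = 9 + 2*A (I(A, M) = 3*3 + 2*A = 9 + 2*A)
-11355 - I(96, -4*V(-3, -4)*(-6)) = -11355 - (9 + 2*96) = -11355 - (9 + 192) = -11355 - 1*201 = -11355 - 201 = -11556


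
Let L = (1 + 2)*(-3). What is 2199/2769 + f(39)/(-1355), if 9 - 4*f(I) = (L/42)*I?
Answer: 55395751/70037240 ≈ 0.79095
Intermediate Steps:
L = -9 (L = 3*(-3) = -9)
f(I) = 9/4 + 3*I/56 (f(I) = 9/4 - (-9/42)*I/4 = 9/4 - (-9*1/42)*I/4 = 9/4 - (-3)*I/56 = 9/4 + 3*I/56)
2199/2769 + f(39)/(-1355) = 2199/2769 + (9/4 + (3/56)*39)/(-1355) = 2199*(1/2769) + (9/4 + 117/56)*(-1/1355) = 733/923 + (243/56)*(-1/1355) = 733/923 - 243/75880 = 55395751/70037240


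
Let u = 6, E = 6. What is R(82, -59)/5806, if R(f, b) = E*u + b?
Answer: -23/5806 ≈ -0.0039614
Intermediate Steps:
R(f, b) = 36 + b (R(f, b) = 6*6 + b = 36 + b)
R(82, -59)/5806 = (36 - 59)/5806 = -23*1/5806 = -23/5806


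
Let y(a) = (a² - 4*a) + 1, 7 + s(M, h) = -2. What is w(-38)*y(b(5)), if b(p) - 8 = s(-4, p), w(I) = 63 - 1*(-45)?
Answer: 648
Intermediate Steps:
s(M, h) = -9 (s(M, h) = -7 - 2 = -9)
w(I) = 108 (w(I) = 63 + 45 = 108)
b(p) = -1 (b(p) = 8 - 9 = -1)
y(a) = 1 + a² - 4*a
w(-38)*y(b(5)) = 108*(1 + (-1)² - 4*(-1)) = 108*(1 + 1 + 4) = 108*6 = 648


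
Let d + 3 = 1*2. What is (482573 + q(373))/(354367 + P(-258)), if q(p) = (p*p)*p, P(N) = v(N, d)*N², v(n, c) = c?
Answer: 52377690/287803 ≈ 181.99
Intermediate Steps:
d = -1 (d = -3 + 1*2 = -3 + 2 = -1)
P(N) = -N²
q(p) = p³ (q(p) = p²*p = p³)
(482573 + q(373))/(354367 + P(-258)) = (482573 + 373³)/(354367 - 1*(-258)²) = (482573 + 51895117)/(354367 - 1*66564) = 52377690/(354367 - 66564) = 52377690/287803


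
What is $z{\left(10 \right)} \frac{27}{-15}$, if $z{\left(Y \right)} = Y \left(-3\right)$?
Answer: $54$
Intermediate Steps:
$z{\left(Y \right)} = - 3 Y$
$z{\left(10 \right)} \frac{27}{-15} = \left(-3\right) 10 \frac{27}{-15} = - 30 \cdot 27 \left(- \frac{1}{15}\right) = \left(-30\right) \left(- \frac{9}{5}\right) = 54$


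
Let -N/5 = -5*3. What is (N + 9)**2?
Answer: 7056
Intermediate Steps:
N = 75 (N = -(-25)*3 = -5*(-15) = 75)
(N + 9)**2 = (75 + 9)**2 = 84**2 = 7056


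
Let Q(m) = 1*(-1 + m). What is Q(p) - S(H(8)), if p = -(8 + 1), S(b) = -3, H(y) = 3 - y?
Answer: -7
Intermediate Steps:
p = -9 (p = -1*9 = -9)
Q(m) = -1 + m
Q(p) - S(H(8)) = (-1 - 9) - 1*(-3) = -10 + 3 = -7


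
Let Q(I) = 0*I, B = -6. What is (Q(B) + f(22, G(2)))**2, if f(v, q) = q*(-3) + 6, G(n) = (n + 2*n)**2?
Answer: 10404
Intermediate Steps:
G(n) = 9*n**2 (G(n) = (3*n)**2 = 9*n**2)
f(v, q) = 6 - 3*q (f(v, q) = -3*q + 6 = 6 - 3*q)
Q(I) = 0
(Q(B) + f(22, G(2)))**2 = (0 + (6 - 27*2**2))**2 = (0 + (6 - 27*4))**2 = (0 + (6 - 3*36))**2 = (0 + (6 - 108))**2 = (0 - 102)**2 = (-102)**2 = 10404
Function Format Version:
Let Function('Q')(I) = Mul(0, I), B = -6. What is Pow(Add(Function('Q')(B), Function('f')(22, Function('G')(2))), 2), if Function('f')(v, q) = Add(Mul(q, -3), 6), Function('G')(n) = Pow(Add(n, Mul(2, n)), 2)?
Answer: 10404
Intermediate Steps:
Function('G')(n) = Mul(9, Pow(n, 2)) (Function('G')(n) = Pow(Mul(3, n), 2) = Mul(9, Pow(n, 2)))
Function('f')(v, q) = Add(6, Mul(-3, q)) (Function('f')(v, q) = Add(Mul(-3, q), 6) = Add(6, Mul(-3, q)))
Function('Q')(I) = 0
Pow(Add(Function('Q')(B), Function('f')(22, Function('G')(2))), 2) = Pow(Add(0, Add(6, Mul(-3, Mul(9, Pow(2, 2))))), 2) = Pow(Add(0, Add(6, Mul(-3, Mul(9, 4)))), 2) = Pow(Add(0, Add(6, Mul(-3, 36))), 2) = Pow(Add(0, Add(6, -108)), 2) = Pow(Add(0, -102), 2) = Pow(-102, 2) = 10404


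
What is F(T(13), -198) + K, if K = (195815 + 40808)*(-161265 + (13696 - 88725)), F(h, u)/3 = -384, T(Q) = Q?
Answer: -55912596314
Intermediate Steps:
F(h, u) = -1152 (F(h, u) = 3*(-384) = -1152)
K = -55912595162 (K = 236623*(-161265 - 75029) = 236623*(-236294) = -55912595162)
F(T(13), -198) + K = -1152 - 55912595162 = -55912596314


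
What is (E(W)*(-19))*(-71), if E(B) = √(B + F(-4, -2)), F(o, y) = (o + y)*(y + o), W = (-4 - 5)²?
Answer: 4047*√13 ≈ 14592.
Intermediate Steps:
W = 81 (W = (-9)² = 81)
F(o, y) = (o + y)² (F(o, y) = (o + y)*(o + y) = (o + y)²)
E(B) = √(36 + B) (E(B) = √(B + (-4 - 2)²) = √(B + (-6)²) = √(B + 36) = √(36 + B))
(E(W)*(-19))*(-71) = (√(36 + 81)*(-19))*(-71) = (√117*(-19))*(-71) = ((3*√13)*(-19))*(-71) = -57*√13*(-71) = 4047*√13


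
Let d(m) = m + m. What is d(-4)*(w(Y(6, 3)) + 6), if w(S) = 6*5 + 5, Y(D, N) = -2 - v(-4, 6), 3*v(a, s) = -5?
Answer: -328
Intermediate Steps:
d(m) = 2*m
v(a, s) = -5/3 (v(a, s) = (1/3)*(-5) = -5/3)
Y(D, N) = -1/3 (Y(D, N) = -2 - 1*(-5/3) = -2 + 5/3 = -1/3)
w(S) = 35 (w(S) = 30 + 5 = 35)
d(-4)*(w(Y(6, 3)) + 6) = (2*(-4))*(35 + 6) = -8*41 = -328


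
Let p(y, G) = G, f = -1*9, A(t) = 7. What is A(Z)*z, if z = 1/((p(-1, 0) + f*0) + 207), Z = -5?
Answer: 7/207 ≈ 0.033816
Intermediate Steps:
f = -9
z = 1/207 (z = 1/((0 - 9*0) + 207) = 1/((0 + 0) + 207) = 1/(0 + 207) = 1/207 ≈ 0.0048309)
A(Z)*z = 7*(1/207) = 7/207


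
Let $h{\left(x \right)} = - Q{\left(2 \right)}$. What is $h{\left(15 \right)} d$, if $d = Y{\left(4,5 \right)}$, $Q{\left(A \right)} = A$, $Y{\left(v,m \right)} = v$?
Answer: $-8$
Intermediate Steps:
$d = 4$
$h{\left(x \right)} = -2$ ($h{\left(x \right)} = \left(-1\right) 2 = -2$)
$h{\left(15 \right)} d = \left(-2\right) 4 = -8$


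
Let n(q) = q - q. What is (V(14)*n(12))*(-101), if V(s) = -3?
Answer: 0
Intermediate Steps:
n(q) = 0
(V(14)*n(12))*(-101) = -3*0*(-101) = 0*(-101) = 0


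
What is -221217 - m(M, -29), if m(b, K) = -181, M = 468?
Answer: -221036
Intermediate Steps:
-221217 - m(M, -29) = -221217 - 1*(-181) = -221217 + 181 = -221036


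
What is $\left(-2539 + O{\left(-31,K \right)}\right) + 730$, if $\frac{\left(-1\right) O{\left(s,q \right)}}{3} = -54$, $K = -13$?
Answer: $-1647$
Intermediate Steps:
$O{\left(s,q \right)} = 162$ ($O{\left(s,q \right)} = \left(-3\right) \left(-54\right) = 162$)
$\left(-2539 + O{\left(-31,K \right)}\right) + 730 = \left(-2539 + 162\right) + 730 = -2377 + 730 = -1647$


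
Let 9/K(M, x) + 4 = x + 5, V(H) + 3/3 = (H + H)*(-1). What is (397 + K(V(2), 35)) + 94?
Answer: 1965/4 ≈ 491.25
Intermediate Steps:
V(H) = -1 - 2*H (V(H) = -1 + (H + H)*(-1) = -1 + (2*H)*(-1) = -1 - 2*H)
K(M, x) = 9/(1 + x) (K(M, x) = 9/(-4 + (x + 5)) = 9/(-4 + (5 + x)) = 9/(1 + x))
(397 + K(V(2), 35)) + 94 = (397 + 9/(1 + 35)) + 94 = (397 + 9/36) + 94 = (397 + 9*(1/36)) + 94 = (397 + ¼) + 94 = 1589/4 + 94 = 1965/4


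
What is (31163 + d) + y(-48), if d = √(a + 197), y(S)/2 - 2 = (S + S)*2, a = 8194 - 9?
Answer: 30783 + √8382 ≈ 30875.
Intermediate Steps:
a = 8185
y(S) = 4 + 8*S (y(S) = 4 + 2*((S + S)*2) = 4 + 2*((2*S)*2) = 4 + 2*(4*S) = 4 + 8*S)
d = √8382 (d = √(8185 + 197) = √8382 ≈ 91.553)
(31163 + d) + y(-48) = (31163 + √8382) + (4 + 8*(-48)) = (31163 + √8382) + (4 - 384) = (31163 + √8382) - 380 = 30783 + √8382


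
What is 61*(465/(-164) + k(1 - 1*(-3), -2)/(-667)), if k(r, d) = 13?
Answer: -19049507/109388 ≈ -174.15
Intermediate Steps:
61*(465/(-164) + k(1 - 1*(-3), -2)/(-667)) = 61*(465/(-164) + 13/(-667)) = 61*(465*(-1/164) + 13*(-1/667)) = 61*(-465/164 - 13/667) = 61*(-312287/109388) = -19049507/109388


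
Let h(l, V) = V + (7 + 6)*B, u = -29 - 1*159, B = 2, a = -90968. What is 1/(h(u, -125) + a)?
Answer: -1/91067 ≈ -1.0981e-5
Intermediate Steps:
u = -188 (u = -29 - 159 = -188)
h(l, V) = 26 + V (h(l, V) = V + (7 + 6)*2 = V + 13*2 = V + 26 = 26 + V)
1/(h(u, -125) + a) = 1/((26 - 125) - 90968) = 1/(-99 - 90968) = 1/(-91067) = -1/91067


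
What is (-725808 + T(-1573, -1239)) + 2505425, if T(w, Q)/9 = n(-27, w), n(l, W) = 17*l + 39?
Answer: 1775837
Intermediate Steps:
n(l, W) = 39 + 17*l
T(w, Q) = -3780 (T(w, Q) = 9*(39 + 17*(-27)) = 9*(39 - 459) = 9*(-420) = -3780)
(-725808 + T(-1573, -1239)) + 2505425 = (-725808 - 3780) + 2505425 = -729588 + 2505425 = 1775837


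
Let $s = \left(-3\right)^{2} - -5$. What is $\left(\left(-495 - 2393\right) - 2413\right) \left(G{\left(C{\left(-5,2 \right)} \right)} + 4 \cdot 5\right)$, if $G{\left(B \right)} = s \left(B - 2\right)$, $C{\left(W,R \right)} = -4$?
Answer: $339264$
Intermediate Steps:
$s = 14$ ($s = 9 + 5 = 14$)
$G{\left(B \right)} = -28 + 14 B$ ($G{\left(B \right)} = 14 \left(B - 2\right) = 14 \left(-2 + B\right) = -28 + 14 B$)
$\left(\left(-495 - 2393\right) - 2413\right) \left(G{\left(C{\left(-5,2 \right)} \right)} + 4 \cdot 5\right) = \left(\left(-495 - 2393\right) - 2413\right) \left(\left(-28 + 14 \left(-4\right)\right) + 4 \cdot 5\right) = \left(-2888 - 2413\right) \left(\left(-28 - 56\right) + 20\right) = - 5301 \left(-84 + 20\right) = \left(-5301\right) \left(-64\right) = 339264$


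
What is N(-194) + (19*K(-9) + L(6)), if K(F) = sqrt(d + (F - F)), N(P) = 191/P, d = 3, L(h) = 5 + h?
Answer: 1943/194 + 19*sqrt(3) ≈ 42.924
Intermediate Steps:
K(F) = sqrt(3) (K(F) = sqrt(3 + (F - F)) = sqrt(3 + 0) = sqrt(3))
N(-194) + (19*K(-9) + L(6)) = 191/(-194) + (19*sqrt(3) + (5 + 6)) = 191*(-1/194) + (19*sqrt(3) + 11) = -191/194 + (11 + 19*sqrt(3)) = 1943/194 + 19*sqrt(3)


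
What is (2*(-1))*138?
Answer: -276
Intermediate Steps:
(2*(-1))*138 = -2*138 = -276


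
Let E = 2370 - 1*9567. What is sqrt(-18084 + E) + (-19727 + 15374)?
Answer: -4353 + 159*I ≈ -4353.0 + 159.0*I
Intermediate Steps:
E = -7197 (E = 2370 - 9567 = -7197)
sqrt(-18084 + E) + (-19727 + 15374) = sqrt(-18084 - 7197) + (-19727 + 15374) = sqrt(-25281) - 4353 = 159*I - 4353 = -4353 + 159*I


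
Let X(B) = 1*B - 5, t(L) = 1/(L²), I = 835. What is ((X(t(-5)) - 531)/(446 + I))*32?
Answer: -428768/32025 ≈ -13.389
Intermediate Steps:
t(L) = L⁻²
X(B) = -5 + B (X(B) = B - 5 = -5 + B)
((X(t(-5)) - 531)/(446 + I))*32 = (((-5 + (-5)⁻²) - 531)/(446 + 835))*32 = (((-5 + 1/25) - 531)/1281)*32 = ((-124/25 - 531)*(1/1281))*32 = -13399/25*1/1281*32 = -13399/32025*32 = -428768/32025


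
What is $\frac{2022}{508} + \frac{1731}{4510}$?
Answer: $\frac{1249821}{286385} \approx 4.3641$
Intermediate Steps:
$\frac{2022}{508} + \frac{1731}{4510} = 2022 \cdot \frac{1}{508} + 1731 \cdot \frac{1}{4510} = \frac{1011}{254} + \frac{1731}{4510} = \frac{1249821}{286385}$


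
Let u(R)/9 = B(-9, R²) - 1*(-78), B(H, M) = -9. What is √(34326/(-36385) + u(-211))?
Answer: 3*√91208135135/36385 ≈ 24.901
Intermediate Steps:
u(R) = 621 (u(R) = 9*(-9 - 1*(-78)) = 9*(-9 + 78) = 9*69 = 621)
√(34326/(-36385) + u(-211)) = √(34326/(-36385) + 621) = √(34326*(-1/36385) + 621) = √(-34326/36385 + 621) = √(22560759/36385) = 3*√91208135135/36385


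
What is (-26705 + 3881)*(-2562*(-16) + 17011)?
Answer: -1323860472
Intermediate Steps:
(-26705 + 3881)*(-2562*(-16) + 17011) = -22824*(40992 + 17011) = -22824*58003 = -1323860472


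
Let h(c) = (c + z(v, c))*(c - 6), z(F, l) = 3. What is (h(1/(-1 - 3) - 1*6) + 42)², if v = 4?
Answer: 1713481/256 ≈ 6693.3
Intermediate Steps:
h(c) = (-6 + c)*(3 + c) (h(c) = (c + 3)*(c - 6) = (3 + c)*(-6 + c) = (-6 + c)*(3 + c))
(h(1/(-1 - 3) - 1*6) + 42)² = ((-18 + (1/(-1 - 3) - 1*6)² - 3*(1/(-1 - 3) - 1*6)) + 42)² = ((-18 + (1/(-4) - 6)² - 3*(1/(-4) - 6)) + 42)² = ((-18 + (-¼ - 6)² - 3*(-¼ - 6)) + 42)² = ((-18 + (-25/4)² - 3*(-25/4)) + 42)² = ((-18 + 625/16 + 75/4) + 42)² = (637/16 + 42)² = (1309/16)² = 1713481/256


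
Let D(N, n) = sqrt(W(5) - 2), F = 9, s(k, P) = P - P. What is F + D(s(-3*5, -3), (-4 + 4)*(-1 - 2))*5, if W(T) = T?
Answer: 9 + 5*sqrt(3) ≈ 17.660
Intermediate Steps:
s(k, P) = 0
D(N, n) = sqrt(3) (D(N, n) = sqrt(5 - 2) = sqrt(3))
F + D(s(-3*5, -3), (-4 + 4)*(-1 - 2))*5 = 9 + sqrt(3)*5 = 9 + 5*sqrt(3)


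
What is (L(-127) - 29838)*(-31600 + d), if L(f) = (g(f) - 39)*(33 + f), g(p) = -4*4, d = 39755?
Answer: -201167540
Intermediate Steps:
g(p) = -16
L(f) = -1815 - 55*f (L(f) = (-16 - 39)*(33 + f) = -55*(33 + f) = -1815 - 55*f)
(L(-127) - 29838)*(-31600 + d) = ((-1815 - 55*(-127)) - 29838)*(-31600 + 39755) = ((-1815 + 6985) - 29838)*8155 = (5170 - 29838)*8155 = -24668*8155 = -201167540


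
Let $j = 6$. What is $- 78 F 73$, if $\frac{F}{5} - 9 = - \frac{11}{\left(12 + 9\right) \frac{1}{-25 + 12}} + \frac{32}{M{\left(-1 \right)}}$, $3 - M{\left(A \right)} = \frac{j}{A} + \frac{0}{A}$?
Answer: $- \frac{11577800}{21} \approx -5.5132 \cdot 10^{5}$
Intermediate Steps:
$M{\left(A \right)} = 3 - \frac{6}{A}$ ($M{\left(A \right)} = 3 - \left(\frac{6}{A} + \frac{0}{A}\right) = 3 - \left(\frac{6}{A} + 0\right) = 3 - \frac{6}{A}$)
$F = \frac{6100}{63}$ ($F = 45 + 5 \left(- \frac{11}{\left(12 + 9\right) \frac{1}{-25 + 12}} + \frac{32}{3 - \frac{6}{-1}}\right) = 45 + 5 \left(- \frac{11}{21 \frac{1}{-13}} + \frac{32}{3 - -6}\right) = 45 + 5 \left(- \frac{11}{21 \left(- \frac{1}{13}\right)} + \frac{32}{3 + 6}\right) = 45 + 5 \left(- \frac{11}{- \frac{21}{13}} + \frac{32}{9}\right) = 45 + 5 \left(\left(-11\right) \left(- \frac{13}{21}\right) + 32 \cdot \frac{1}{9}\right) = 45 + 5 \left(\frac{143}{21} + \frac{32}{9}\right) = 45 + 5 \cdot \frac{653}{63} = 45 + \frac{3265}{63} = \frac{6100}{63} \approx 96.825$)
$- 78 F 73 = \left(-78\right) \frac{6100}{63} \cdot 73 = \left(- \frac{158600}{21}\right) 73 = - \frac{11577800}{21}$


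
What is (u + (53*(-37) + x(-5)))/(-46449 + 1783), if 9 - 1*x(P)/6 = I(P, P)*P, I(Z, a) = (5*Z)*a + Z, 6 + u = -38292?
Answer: 36605/44666 ≈ 0.81953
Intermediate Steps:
u = -38298 (u = -6 - 38292 = -38298)
I(Z, a) = Z + 5*Z*a (I(Z, a) = 5*Z*a + Z = Z + 5*Z*a)
x(P) = 54 - 6*P**2*(1 + 5*P) (x(P) = 54 - 6*P*(1 + 5*P)*P = 54 - 6*P**2*(1 + 5*P))
(u + (53*(-37) + x(-5)))/(-46449 + 1783) = (-38298 + (53*(-37) + (54 - 30*(-5)**3 - 6*(-5)**2)))/(-46449 + 1783) = (-38298 + (-1961 + (54 - 30*(-125) - 6*25)))/(-44666) = (-38298 + (-1961 + (54 + 3750 - 150)))*(-1/44666) = (-38298 + (-1961 + 3654))*(-1/44666) = (-38298 + 1693)*(-1/44666) = -36605*(-1/44666) = 36605/44666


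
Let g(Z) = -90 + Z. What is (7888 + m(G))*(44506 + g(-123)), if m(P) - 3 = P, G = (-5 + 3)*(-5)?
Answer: 349958993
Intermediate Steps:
G = 10 (G = -2*(-5) = 10)
m(P) = 3 + P
(7888 + m(G))*(44506 + g(-123)) = (7888 + (3 + 10))*(44506 + (-90 - 123)) = (7888 + 13)*(44506 - 213) = 7901*44293 = 349958993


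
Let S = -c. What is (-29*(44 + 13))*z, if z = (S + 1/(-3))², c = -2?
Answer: -13775/3 ≈ -4591.7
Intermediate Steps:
S = 2 (S = -1*(-2) = 2)
z = 25/9 (z = (2 + 1/(-3))² = (2 - ⅓)² = (5/3)² = 25/9 ≈ 2.7778)
(-29*(44 + 13))*z = -29*(44 + 13)*(25/9) = -29*57*(25/9) = -1653*25/9 = -13775/3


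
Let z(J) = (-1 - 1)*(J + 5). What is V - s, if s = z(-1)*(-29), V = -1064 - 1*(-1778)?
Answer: 482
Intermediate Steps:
V = 714 (V = -1064 + 1778 = 714)
z(J) = -10 - 2*J (z(J) = -2*(5 + J) = -10 - 2*J)
s = 232 (s = (-10 - 2*(-1))*(-29) = (-10 + 2)*(-29) = -8*(-29) = 232)
V - s = 714 - 1*232 = 714 - 232 = 482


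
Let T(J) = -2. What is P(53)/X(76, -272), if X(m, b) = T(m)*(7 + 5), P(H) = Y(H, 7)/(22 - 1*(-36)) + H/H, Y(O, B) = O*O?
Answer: -2867/1392 ≈ -2.0596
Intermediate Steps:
Y(O, B) = O²
P(H) = 1 + H²/58 (P(H) = H²/(22 - 1*(-36)) + H/H = H²/(22 + 36) + 1 = H²/58 + 1 = 1 + H²/58)
X(m, b) = -24 (X(m, b) = -2*(7 + 5) = -2*12 = -24)
P(53)/X(76, -272) = (1 + (1/58)*53²)/(-24) = (1 + (1/58)*2809)*(-1/24) = (1 + 2809/58)*(-1/24) = (2867/58)*(-1/24) = -2867/1392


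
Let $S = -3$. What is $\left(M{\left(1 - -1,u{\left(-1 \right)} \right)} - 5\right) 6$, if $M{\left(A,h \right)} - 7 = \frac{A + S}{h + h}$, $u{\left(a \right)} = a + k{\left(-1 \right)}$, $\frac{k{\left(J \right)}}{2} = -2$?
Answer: $\frac{63}{5} \approx 12.6$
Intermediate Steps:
$k{\left(J \right)} = -4$ ($k{\left(J \right)} = 2 \left(-2\right) = -4$)
$u{\left(a \right)} = -4 + a$ ($u{\left(a \right)} = a - 4 = -4 + a$)
$M{\left(A,h \right)} = 7 + \frac{-3 + A}{2 h}$ ($M{\left(A,h \right)} = 7 + \frac{A - 3}{h + h} = 7 + \frac{-3 + A}{2 h}$)
$\left(M{\left(1 - -1,u{\left(-1 \right)} \right)} - 5\right) 6 = \left(\frac{-3 + \left(1 - -1\right) + 14 \left(-4 - 1\right)}{2 \left(-4 - 1\right)} - 5\right) 6 = \left(\frac{-3 + \left(1 + 1\right) + 14 \left(-5\right)}{2 \left(-5\right)} - 5\right) 6 = \left(\frac{1}{2} \left(- \frac{1}{5}\right) \left(-3 + 2 - 70\right) - 5\right) 6 = \left(\frac{1}{2} \left(- \frac{1}{5}\right) \left(-71\right) - 5\right) 6 = \left(\frac{71}{10} - 5\right) 6 = \frac{21}{10} \cdot 6 = \frac{63}{5}$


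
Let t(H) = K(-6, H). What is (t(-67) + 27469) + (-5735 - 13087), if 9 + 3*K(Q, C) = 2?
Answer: 25934/3 ≈ 8644.7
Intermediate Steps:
K(Q, C) = -7/3 (K(Q, C) = -3 + (1/3)*2 = -3 + 2/3 = -7/3)
t(H) = -7/3
(t(-67) + 27469) + (-5735 - 13087) = (-7/3 + 27469) + (-5735 - 13087) = 82400/3 - 18822 = 25934/3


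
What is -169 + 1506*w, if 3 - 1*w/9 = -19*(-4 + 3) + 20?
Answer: -488113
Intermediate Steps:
w = -324 (w = 27 - 9*(-19*(-4 + 3) + 20) = 27 - 9*(-19*(-1) + 20) = 27 - 9*(19 + 20) = 27 - 9*39 = 27 - 351 = -324)
-169 + 1506*w = -169 + 1506*(-324) = -169 - 487944 = -488113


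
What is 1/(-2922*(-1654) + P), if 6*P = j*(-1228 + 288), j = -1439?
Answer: 3/15175294 ≈ 1.9769e-7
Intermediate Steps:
P = 676330/3 (P = (-1439*(-1228 + 288))/6 = (-1439*(-940))/6 = (⅙)*1352660 = 676330/3 ≈ 2.2544e+5)
1/(-2922*(-1654) + P) = 1/(-2922*(-1654) + 676330/3) = 1/(4832988 + 676330/3) = 1/(15175294/3) = 3/15175294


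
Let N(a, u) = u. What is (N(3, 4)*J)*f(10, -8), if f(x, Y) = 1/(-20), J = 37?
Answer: -37/5 ≈ -7.4000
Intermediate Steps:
f(x, Y) = -1/20
(N(3, 4)*J)*f(10, -8) = (4*37)*(-1/20) = 148*(-1/20) = -37/5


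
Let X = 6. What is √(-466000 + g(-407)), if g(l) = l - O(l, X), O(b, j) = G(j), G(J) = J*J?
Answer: 3*I*√51827 ≈ 682.97*I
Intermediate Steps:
G(J) = J²
O(b, j) = j²
g(l) = -36 + l (g(l) = l - 1*6² = l - 1*36 = l - 36 = -36 + l)
√(-466000 + g(-407)) = √(-466000 + (-36 - 407)) = √(-466000 - 443) = √(-466443) = 3*I*√51827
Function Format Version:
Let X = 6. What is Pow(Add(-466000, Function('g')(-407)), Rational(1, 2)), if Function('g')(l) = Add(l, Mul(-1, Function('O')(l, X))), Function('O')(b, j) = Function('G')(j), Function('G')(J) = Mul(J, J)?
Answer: Mul(3, I, Pow(51827, Rational(1, 2))) ≈ Mul(682.97, I)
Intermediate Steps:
Function('G')(J) = Pow(J, 2)
Function('O')(b, j) = Pow(j, 2)
Function('g')(l) = Add(-36, l) (Function('g')(l) = Add(l, Mul(-1, Pow(6, 2))) = Add(l, Mul(-1, 36)) = Add(l, -36) = Add(-36, l))
Pow(Add(-466000, Function('g')(-407)), Rational(1, 2)) = Pow(Add(-466000, Add(-36, -407)), Rational(1, 2)) = Pow(Add(-466000, -443), Rational(1, 2)) = Pow(-466443, Rational(1, 2)) = Mul(3, I, Pow(51827, Rational(1, 2)))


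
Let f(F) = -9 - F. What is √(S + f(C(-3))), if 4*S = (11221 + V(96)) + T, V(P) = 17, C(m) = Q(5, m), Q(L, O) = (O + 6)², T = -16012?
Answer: I*√4846/2 ≈ 34.807*I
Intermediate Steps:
Q(L, O) = (6 + O)²
C(m) = (6 + m)²
S = -2387/2 (S = ((11221 + 17) - 16012)/4 = (11238 - 16012)/4 = (¼)*(-4774) = -2387/2 ≈ -1193.5)
√(S + f(C(-3))) = √(-2387/2 + (-9 - (6 - 3)²)) = √(-2387/2 + (-9 - 1*3²)) = √(-2387/2 + (-9 - 1*9)) = √(-2387/2 + (-9 - 9)) = √(-2387/2 - 18) = √(-2423/2) = I*√4846/2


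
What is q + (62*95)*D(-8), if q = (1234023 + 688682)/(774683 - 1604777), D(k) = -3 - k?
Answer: 24444345595/830094 ≈ 29448.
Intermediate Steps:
q = -1922705/830094 (q = 1922705/(-830094) = 1922705*(-1/830094) = -1922705/830094 ≈ -2.3162)
q + (62*95)*D(-8) = -1922705/830094 + (62*95)*(-3 - 1*(-8)) = -1922705/830094 + 5890*(-3 + 8) = -1922705/830094 + 5890*5 = -1922705/830094 + 29450 = 24444345595/830094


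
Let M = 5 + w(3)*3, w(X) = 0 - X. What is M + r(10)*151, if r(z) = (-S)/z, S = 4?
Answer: -322/5 ≈ -64.400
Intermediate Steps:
w(X) = -X
M = -4 (M = 5 - 1*3*3 = 5 - 3*3 = 5 - 9 = -4)
r(z) = -4/z (r(z) = (-1*4)/z = -4/z)
M + r(10)*151 = -4 - 4/10*151 = -4 - 4*⅒*151 = -4 - ⅖*151 = -4 - 302/5 = -322/5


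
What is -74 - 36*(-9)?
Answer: 250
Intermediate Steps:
-74 - 36*(-9) = -74 - 6*(-54) = -74 + 324 = 250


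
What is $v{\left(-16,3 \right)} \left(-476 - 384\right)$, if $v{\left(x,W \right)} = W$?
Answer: $-2580$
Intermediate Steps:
$v{\left(-16,3 \right)} \left(-476 - 384\right) = 3 \left(-476 - 384\right) = 3 \left(-860\right) = -2580$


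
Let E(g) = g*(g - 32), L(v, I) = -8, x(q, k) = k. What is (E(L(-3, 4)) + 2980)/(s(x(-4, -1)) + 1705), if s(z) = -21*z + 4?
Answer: 330/173 ≈ 1.9075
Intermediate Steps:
s(z) = 4 - 21*z
E(g) = g*(-32 + g)
(E(L(-3, 4)) + 2980)/(s(x(-4, -1)) + 1705) = (-8*(-32 - 8) + 2980)/((4 - 21*(-1)) + 1705) = (-8*(-40) + 2980)/((4 + 21) + 1705) = (320 + 2980)/(25 + 1705) = 3300/1730 = 3300*(1/1730) = 330/173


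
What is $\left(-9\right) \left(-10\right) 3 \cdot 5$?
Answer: $1350$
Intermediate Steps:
$\left(-9\right) \left(-10\right) 3 \cdot 5 = 90 \cdot 15 = 1350$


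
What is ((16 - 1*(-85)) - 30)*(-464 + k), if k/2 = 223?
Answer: -1278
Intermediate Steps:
k = 446 (k = 2*223 = 446)
((16 - 1*(-85)) - 30)*(-464 + k) = ((16 - 1*(-85)) - 30)*(-464 + 446) = ((16 + 85) - 30)*(-18) = (101 - 30)*(-18) = 71*(-18) = -1278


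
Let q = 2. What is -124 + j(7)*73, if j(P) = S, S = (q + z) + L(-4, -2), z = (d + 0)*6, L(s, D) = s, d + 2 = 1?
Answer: -708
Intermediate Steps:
d = -1 (d = -2 + 1 = -1)
z = -6 (z = (-1 + 0)*6 = -1*6 = -6)
S = -8 (S = (2 - 6) - 4 = -4 - 4 = -8)
j(P) = -8
-124 + j(7)*73 = -124 - 8*73 = -124 - 584 = -708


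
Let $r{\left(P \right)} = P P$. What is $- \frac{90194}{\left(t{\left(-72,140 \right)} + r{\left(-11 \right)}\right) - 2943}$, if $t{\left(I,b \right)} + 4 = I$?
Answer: $\frac{45097}{1449} \approx 31.123$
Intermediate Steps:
$t{\left(I,b \right)} = -4 + I$
$r{\left(P \right)} = P^{2}$
$- \frac{90194}{\left(t{\left(-72,140 \right)} + r{\left(-11 \right)}\right) - 2943} = - \frac{90194}{\left(\left(-4 - 72\right) + \left(-11\right)^{2}\right) - 2943} = - \frac{90194}{\left(-76 + 121\right) - 2943} = - \frac{90194}{45 - 2943} = - \frac{90194}{-2898} = \left(-90194\right) \left(- \frac{1}{2898}\right) = \frac{45097}{1449}$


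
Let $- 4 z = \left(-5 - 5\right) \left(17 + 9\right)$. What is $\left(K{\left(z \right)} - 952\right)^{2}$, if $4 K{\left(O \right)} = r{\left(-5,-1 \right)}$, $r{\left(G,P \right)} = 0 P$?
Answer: $906304$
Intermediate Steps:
$z = 65$ ($z = - \frac{\left(-5 - 5\right) \left(17 + 9\right)}{4} = - \frac{\left(-10\right) 26}{4} = \left(- \frac{1}{4}\right) \left(-260\right) = 65$)
$r{\left(G,P \right)} = 0$
$K{\left(O \right)} = 0$ ($K{\left(O \right)} = \frac{1}{4} \cdot 0 = 0$)
$\left(K{\left(z \right)} - 952\right)^{2} = \left(0 - 952\right)^{2} = \left(-952\right)^{2} = 906304$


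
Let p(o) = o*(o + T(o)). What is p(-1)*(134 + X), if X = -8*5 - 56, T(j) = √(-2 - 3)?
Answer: 38 - 38*I*√5 ≈ 38.0 - 84.971*I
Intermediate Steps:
T(j) = I*√5 (T(j) = √(-5) = I*√5)
X = -96 (X = -40 - 56 = -96)
p(o) = o*(o + I*√5)
p(-1)*(134 + X) = (-(-1 + I*√5))*(134 - 96) = (1 - I*√5)*38 = 38 - 38*I*√5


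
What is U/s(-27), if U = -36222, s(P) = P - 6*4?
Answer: 12074/17 ≈ 710.24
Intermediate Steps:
s(P) = -24 + P (s(P) = P - 24 = -24 + P)
U/s(-27) = -36222/(-24 - 27) = -36222/(-51) = -36222*(-1/51) = 12074/17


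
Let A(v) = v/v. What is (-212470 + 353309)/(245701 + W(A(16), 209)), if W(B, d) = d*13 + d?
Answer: 140839/248627 ≈ 0.56647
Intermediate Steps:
A(v) = 1
W(B, d) = 14*d (W(B, d) = 13*d + d = 14*d)
(-212470 + 353309)/(245701 + W(A(16), 209)) = (-212470 + 353309)/(245701 + 14*209) = 140839/(245701 + 2926) = 140839/248627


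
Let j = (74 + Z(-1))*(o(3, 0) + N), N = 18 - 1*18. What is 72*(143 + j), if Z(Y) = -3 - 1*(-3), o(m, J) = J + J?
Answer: 10296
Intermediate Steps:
o(m, J) = 2*J
Z(Y) = 0 (Z(Y) = -3 + 3 = 0)
N = 0 (N = 18 - 18 = 0)
j = 0 (j = (74 + 0)*(2*0 + 0) = 74*(0 + 0) = 74*0 = 0)
72*(143 + j) = 72*(143 + 0) = 72*143 = 10296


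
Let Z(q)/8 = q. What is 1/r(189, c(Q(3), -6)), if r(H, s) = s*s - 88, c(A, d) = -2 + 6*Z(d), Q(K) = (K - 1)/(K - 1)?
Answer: 1/84012 ≈ 1.1903e-5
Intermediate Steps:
Z(q) = 8*q
Q(K) = 1 (Q(K) = (-1 + K)/(-1 + K) = 1)
c(A, d) = -2 + 48*d (c(A, d) = -2 + 6*(8*d) = -2 + 48*d)
r(H, s) = -88 + s² (r(H, s) = s² - 88 = -88 + s²)
1/r(189, c(Q(3), -6)) = 1/(-88 + (-2 + 48*(-6))²) = 1/(-88 + (-2 - 288)²) = 1/(-88 + (-290)²) = 1/(-88 + 84100) = 1/84012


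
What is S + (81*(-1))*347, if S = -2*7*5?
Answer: -28177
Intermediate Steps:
S = -70 (S = -14*5 = -70)
S + (81*(-1))*347 = -70 + (81*(-1))*347 = -70 - 81*347 = -70 - 28107 = -28177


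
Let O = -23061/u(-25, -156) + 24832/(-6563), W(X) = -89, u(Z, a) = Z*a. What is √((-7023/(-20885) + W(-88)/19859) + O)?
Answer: I*√46907195991816950462848921291/70773000377170 ≈ 3.0602*I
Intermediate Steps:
O = -82731381/8531900 (O = -23061/((-25*(-156))) + 24832/(-6563) = -23061/3900 + 24832*(-1/6563) = -23061*1/3900 - 24832/6563 = -7687/1300 - 24832/6563 = -82731381/8531900 ≈ -9.6967)
√((-7023/(-20885) + W(-88)/19859) + O) = √((-7023/(-20885) - 89/19859) - 82731381/8531900) = √((-7023*(-1/20885) - 89*1/19859) - 82731381/8531900) = √((7023/20885 - 89/19859) - 82731381/8531900) = √(137610992/414755215 - 82731381/8531900) = √(-6627837698251423/707730003771700) = I*√46907195991816950462848921291/70773000377170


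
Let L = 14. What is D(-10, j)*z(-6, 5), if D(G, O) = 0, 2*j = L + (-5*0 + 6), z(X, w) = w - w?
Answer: 0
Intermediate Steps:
z(X, w) = 0
j = 10 (j = (14 + (-5*0 + 6))/2 = (14 + (0 + 6))/2 = (14 + 6)/2 = (1/2)*20 = 10)
D(-10, j)*z(-6, 5) = 0*0 = 0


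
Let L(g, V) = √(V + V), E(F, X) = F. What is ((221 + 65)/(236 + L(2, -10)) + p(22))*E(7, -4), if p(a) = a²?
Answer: 47309570/13929 - 1001*I*√5/13929 ≈ 3396.5 - 0.16069*I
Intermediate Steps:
L(g, V) = √2*√V (L(g, V) = √(2*V) = √2*√V)
((221 + 65)/(236 + L(2, -10)) + p(22))*E(7, -4) = ((221 + 65)/(236 + √2*√(-10)) + 22²)*7 = (286/(236 + √2*(I*√10)) + 484)*7 = (286/(236 + 2*I*√5) + 484)*7 = (484 + 286/(236 + 2*I*√5))*7 = 3388 + 2002/(236 + 2*I*√5)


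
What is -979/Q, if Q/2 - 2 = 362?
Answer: -979/728 ≈ -1.3448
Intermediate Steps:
Q = 728 (Q = 4 + 2*362 = 4 + 724 = 728)
-979/Q = -979/728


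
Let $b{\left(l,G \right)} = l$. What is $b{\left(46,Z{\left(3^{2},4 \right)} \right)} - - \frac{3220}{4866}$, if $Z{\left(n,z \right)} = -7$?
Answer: $\frac{113528}{2433} \approx 46.662$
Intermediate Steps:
$b{\left(46,Z{\left(3^{2},4 \right)} \right)} - - \frac{3220}{4866} = 46 - - \frac{3220}{4866} = 46 - \left(-3220\right) \frac{1}{4866} = 46 - - \frac{1610}{2433} = 46 + \frac{1610}{2433} = \frac{113528}{2433}$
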